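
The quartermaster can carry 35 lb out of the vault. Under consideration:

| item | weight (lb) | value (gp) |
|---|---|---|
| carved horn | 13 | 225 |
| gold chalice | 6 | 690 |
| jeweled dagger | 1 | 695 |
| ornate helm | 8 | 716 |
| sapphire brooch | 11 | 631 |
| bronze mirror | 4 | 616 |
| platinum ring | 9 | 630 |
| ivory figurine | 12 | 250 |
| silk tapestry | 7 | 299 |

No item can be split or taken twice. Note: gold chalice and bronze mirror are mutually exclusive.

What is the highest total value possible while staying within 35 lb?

3362

Best packing: gold chalice + jeweled dagger + ornate helm + sapphire brooch + platinum ring — 35 lb, 3362 total.
Runner-up jeweled dagger + ornate helm + sapphire brooch + bronze mirror + platinum ring tops out at 3288.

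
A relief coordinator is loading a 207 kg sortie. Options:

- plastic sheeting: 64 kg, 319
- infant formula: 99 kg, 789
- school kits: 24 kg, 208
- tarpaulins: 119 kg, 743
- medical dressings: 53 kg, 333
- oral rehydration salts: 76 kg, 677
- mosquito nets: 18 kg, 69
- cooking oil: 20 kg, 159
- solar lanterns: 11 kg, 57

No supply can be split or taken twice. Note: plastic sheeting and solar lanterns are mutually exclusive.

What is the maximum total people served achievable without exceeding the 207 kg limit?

1682

Density check — oral rehydration salts 8.91, school kits 8.67, infant formula 7.97, cooking oil 7.95 are the best per kg.
The ratio heuristic lands on infant formula + school kits + oral rehydration salts (1674) but leaves 8 kg idle.
Dropping school kits frees 24 kg; slotting in cooking oil + solar lanterns (31 kg) lifts the total to 1682 at 206 kg.
The closest alternative, infant formula + school kits + oral rehydration salts, reaches only 1674.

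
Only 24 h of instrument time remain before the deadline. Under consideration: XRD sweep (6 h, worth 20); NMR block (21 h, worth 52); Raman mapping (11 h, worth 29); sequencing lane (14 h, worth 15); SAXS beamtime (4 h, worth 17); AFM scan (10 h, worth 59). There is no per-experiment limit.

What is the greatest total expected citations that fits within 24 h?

135

Density check — AFM scan 5.90, SAXS beamtime 4.25, XRD sweep 3.33, Raman mapping 2.64 are the best per h.
Best packing: SAXS beamtime + 2×AFM scan — 24 h, 135 total.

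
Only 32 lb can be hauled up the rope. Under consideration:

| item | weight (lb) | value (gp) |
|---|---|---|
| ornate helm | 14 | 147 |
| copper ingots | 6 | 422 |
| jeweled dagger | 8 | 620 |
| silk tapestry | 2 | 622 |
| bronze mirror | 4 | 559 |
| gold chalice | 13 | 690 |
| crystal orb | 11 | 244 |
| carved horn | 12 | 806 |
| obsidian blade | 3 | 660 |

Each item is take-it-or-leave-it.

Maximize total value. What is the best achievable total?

Density check — silk tapestry 311.00, obsidian blade 220.00, bronze mirror 139.75 are the best per lb.
The ratio heuristic lands on copper ingots + jeweled dagger + silk tapestry + bronze mirror + obsidian blade (2883) but leaves 9 lb idle.
The 6 lb tied up in copper ingots is better spent on carved horn — total rises to 3267 (29 lb).

3267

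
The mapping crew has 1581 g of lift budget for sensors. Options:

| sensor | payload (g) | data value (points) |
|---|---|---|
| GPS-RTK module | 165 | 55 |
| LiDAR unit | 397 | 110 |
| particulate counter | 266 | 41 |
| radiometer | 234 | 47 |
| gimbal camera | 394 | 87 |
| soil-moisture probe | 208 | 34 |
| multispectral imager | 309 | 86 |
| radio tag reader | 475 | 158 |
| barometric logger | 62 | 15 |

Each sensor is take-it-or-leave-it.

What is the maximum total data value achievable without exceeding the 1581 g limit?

456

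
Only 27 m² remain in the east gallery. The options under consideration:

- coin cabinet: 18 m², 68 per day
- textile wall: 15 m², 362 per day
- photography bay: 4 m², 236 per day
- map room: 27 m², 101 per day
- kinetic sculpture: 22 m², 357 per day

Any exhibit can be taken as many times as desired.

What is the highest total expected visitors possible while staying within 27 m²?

Best packing: 6×photography bay — 24 m², 1416 total.
Every other selection either busts 27 m² or fails to beat 1416.

1416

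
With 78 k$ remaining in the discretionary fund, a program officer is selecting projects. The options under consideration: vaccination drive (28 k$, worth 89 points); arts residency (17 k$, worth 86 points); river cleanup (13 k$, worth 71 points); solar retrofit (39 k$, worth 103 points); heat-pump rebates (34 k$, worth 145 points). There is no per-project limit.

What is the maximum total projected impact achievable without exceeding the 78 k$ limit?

426

Taking 6×river cleanup: 78 k$ used, 426 in projected impact.
Every other selection either busts 78 k$ or fails to beat 426.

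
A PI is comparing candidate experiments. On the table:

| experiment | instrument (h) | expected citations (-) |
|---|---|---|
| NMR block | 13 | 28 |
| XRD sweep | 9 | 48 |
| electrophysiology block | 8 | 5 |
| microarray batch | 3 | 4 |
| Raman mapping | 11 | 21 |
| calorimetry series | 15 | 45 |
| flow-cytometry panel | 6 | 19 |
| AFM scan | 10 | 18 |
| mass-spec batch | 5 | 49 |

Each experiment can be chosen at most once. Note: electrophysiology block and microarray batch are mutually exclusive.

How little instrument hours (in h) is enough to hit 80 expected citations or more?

14

Minimise h subject to total expected citations ≥ 80.
Taking XRD sweep + mass-spec batch gives 97 (≥ 80) for 14 h.
Below 14 h the best achievable stays under 80.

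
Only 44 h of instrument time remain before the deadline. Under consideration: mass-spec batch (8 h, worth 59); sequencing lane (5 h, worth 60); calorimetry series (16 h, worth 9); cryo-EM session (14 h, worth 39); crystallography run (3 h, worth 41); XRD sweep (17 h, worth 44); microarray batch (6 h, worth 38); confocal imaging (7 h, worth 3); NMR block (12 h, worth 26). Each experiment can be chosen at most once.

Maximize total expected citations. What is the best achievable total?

The ratio heuristic lands on mass-spec batch + sequencing lane + cryo-EM session + crystallography run + microarray batch + confocal imaging (240) but leaves 1 h idle.
Dropping cryo-EM session and confocal imaging frees 21 h; slotting in XRD sweep (17 h) lifts the total to 242 at 39 h.
The closest alternative, mass-spec batch + sequencing lane + cryo-EM session + crystallography run + microarray batch + confocal imaging, reaches only 240.

242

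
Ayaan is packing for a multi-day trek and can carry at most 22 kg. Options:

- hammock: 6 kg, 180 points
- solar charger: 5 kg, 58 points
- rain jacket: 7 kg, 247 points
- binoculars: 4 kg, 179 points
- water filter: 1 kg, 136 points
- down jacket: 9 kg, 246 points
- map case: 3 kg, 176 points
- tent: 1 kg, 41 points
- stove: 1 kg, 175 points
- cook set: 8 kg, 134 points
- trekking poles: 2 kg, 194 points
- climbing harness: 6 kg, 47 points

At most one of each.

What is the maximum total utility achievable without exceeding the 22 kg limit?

1152

Ranking by ratio (utility/kg): stove 175.00, water filter 136.00, trekking poles 97.00, map case 58.67.
The ratio heuristic lands on rain jacket + binoculars + water filter + map case + tent + stove + trekking poles (1148) but leaves 3 kg idle.
The 3 kg tied up in map case is better spent on hammock — total rises to 1152 (22 kg).
Runner-up hammock + rain jacket + water filter + map case + tent + stove + trekking poles tops out at 1149.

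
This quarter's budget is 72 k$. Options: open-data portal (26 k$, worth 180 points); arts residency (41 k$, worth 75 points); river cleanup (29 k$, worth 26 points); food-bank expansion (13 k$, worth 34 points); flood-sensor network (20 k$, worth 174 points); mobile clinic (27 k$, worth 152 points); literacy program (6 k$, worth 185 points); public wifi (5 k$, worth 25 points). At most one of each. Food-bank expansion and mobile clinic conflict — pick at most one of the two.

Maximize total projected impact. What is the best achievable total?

598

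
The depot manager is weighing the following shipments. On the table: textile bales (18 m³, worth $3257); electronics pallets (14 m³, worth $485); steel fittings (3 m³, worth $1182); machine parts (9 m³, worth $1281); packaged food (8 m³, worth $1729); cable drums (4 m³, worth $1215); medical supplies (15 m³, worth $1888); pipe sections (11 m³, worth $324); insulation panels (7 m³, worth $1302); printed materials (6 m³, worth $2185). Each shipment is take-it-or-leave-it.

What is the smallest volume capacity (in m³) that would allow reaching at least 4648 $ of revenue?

16

Look for the lowest-volume combination reaching 4648.
steel fittings + insulation panels + printed materials: 4669 revenue at 16 m³.
Any bundle with less than 16 m³ falls short of 4648.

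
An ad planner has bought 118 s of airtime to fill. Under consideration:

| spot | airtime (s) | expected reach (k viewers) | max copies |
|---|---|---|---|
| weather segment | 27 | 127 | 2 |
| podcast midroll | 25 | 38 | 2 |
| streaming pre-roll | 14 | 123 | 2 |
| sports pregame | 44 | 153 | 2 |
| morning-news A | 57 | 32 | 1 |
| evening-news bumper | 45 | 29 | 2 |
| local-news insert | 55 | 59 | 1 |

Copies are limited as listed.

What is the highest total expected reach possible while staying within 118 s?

Taking the top-ratio spots first gives 2×weather segment + podcast midroll + 2×streaming pre-roll for 538 (107 s).
Dropping 2×weather segment and podcast midroll frees 79 s; slotting in 2×sports pregame (88 s) lifts the total to 552 at 116 s.
The spare 2 s is too small for any remaining spot, and no exchange beats 552.

552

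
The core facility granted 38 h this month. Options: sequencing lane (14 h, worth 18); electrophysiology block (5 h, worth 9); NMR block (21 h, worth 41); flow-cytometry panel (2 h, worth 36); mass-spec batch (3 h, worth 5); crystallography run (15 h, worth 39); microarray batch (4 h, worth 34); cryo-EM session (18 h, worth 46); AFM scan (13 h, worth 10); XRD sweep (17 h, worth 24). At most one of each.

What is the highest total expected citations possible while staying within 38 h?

By expected citations per h: flow-cytometry panel 18.00, microarray batch 8.50, crystallography run 2.60 lead.
The ratio heuristic lands on electrophysiology block + flow-cytometry panel + mass-spec batch + crystallography run + microarray batch (123) but leaves 9 h idle.
But sequencing lane + flow-cytometry panel + microarray batch + cryo-EM session fits in 38 h and reaches 134.
The closest alternative, flow-cytometry panel + crystallography run + microarray batch + XRD sweep, reaches only 133.

134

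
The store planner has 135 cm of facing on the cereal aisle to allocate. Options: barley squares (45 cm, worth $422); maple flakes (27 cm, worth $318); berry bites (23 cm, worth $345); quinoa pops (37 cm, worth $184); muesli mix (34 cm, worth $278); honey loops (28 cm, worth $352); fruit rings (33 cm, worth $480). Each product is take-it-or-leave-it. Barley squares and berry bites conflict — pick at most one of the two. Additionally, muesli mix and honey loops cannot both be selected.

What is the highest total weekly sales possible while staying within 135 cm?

1572

By weekly sales per cm: berry bites 15.00, fruit rings 14.55, honey loops 12.57 lead.
The ratio heuristic lands on maple flakes + berry bites + honey loops + fruit rings (1495) but leaves 24 cm idle.
The 23 cm tied up in berry bites is better spent on barley squares — total rises to 1572 (133 cm).
Next best is maple flakes + berry bites + honey loops + fruit rings at 1495 (111 cm) — short by 77.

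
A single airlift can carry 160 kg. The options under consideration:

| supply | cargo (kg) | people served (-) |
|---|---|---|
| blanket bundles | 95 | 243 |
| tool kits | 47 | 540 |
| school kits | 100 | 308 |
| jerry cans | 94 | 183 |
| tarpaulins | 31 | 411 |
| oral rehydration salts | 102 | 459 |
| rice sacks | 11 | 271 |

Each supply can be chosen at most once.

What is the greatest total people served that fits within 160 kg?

A density-first pass picks tool kits + tarpaulins + rice sacks — 1222 at 89 kg.
Dropping tarpaulins frees 31 kg; slotting in oral rehydration salts (102 kg) lifts the total to 1270 at 160 kg.
Every other selection either busts 160 kg or fails to beat 1270.

1270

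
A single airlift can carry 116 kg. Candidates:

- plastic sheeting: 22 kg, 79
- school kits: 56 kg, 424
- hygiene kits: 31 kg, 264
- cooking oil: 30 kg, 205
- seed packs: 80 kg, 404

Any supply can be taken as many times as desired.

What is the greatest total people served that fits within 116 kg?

871

Ranking by ratio (people served/kg): hygiene kits 8.52, school kits 7.57, cooking oil 6.83.
Plastic sheeting + 3×hygiene kits uses 115 of the 116 kg and totals 871.
Nothing else within 116 kg beats 871.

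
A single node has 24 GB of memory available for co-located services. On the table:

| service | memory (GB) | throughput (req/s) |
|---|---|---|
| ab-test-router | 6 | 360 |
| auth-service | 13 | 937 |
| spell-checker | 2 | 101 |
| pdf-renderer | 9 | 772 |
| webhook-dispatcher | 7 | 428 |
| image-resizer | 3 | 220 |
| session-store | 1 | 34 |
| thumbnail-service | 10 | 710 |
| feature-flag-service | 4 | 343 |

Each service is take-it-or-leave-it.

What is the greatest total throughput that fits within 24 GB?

1859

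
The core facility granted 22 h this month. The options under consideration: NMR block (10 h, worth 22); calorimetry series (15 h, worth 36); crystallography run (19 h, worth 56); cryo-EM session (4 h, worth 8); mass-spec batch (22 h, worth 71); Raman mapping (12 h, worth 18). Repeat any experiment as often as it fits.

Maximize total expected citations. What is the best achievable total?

Ranking by ratio (expected citations/h): mass-spec batch 3.23, crystallography run 2.95, calorimetry series 2.40.
Best packing: mass-spec batch — 22 h, 71 total.
That's the maximum — no swap from here does better than 71.

71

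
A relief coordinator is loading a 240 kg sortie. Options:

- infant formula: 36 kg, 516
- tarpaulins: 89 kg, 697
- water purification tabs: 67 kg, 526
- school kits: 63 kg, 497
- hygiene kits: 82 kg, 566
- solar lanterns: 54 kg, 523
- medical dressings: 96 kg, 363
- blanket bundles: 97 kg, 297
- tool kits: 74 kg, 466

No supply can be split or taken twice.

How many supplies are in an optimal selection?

4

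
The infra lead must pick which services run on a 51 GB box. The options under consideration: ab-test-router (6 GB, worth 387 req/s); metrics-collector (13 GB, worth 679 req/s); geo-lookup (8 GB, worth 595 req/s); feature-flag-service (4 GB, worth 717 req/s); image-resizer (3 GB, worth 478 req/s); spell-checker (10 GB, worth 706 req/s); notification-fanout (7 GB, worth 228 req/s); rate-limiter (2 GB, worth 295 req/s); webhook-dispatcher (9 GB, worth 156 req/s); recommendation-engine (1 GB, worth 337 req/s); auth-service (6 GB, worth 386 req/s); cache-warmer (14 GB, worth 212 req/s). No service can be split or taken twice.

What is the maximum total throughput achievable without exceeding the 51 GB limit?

4285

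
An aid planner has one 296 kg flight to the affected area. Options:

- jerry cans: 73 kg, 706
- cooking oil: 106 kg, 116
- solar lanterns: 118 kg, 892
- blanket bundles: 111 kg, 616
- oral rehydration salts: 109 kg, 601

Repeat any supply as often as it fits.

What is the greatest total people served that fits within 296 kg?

The ratio ordering already packs tightly: 4×jerry cans, 292 kg, 2824.

2824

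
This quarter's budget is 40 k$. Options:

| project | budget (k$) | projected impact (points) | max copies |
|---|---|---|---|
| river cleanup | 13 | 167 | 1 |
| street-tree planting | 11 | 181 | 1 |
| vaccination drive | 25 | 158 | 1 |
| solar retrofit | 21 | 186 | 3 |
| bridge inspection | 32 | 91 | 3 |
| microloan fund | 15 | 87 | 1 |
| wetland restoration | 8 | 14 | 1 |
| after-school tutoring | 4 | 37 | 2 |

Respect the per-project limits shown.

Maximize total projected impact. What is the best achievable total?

Ranking by ratio (projected impact/k$): street-tree planting 16.45, river cleanup 12.85, after-school tutoring 9.25.
Greedy by ratio would take river cleanup + street-tree planting + wetland restoration + 2×after-school tutoring: 40 k$ used, total 436.
Replace river cleanup and wetland restoration with solar retrofit: the trade gains 5 net, giving 441 at 40 k$.
Nothing else within 40 k$ beats 441.

441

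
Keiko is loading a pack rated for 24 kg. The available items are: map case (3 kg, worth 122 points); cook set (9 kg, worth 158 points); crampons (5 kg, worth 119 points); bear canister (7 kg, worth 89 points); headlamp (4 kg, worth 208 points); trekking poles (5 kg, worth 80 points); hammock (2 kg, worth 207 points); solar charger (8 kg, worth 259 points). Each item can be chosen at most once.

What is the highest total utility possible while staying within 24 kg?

915

Map case + crampons + headlamp + hammock + solar charger uses 22 of the 24 kg and totals 915.
The spare 2 kg is too small for any remaining item, and no exchange beats 915.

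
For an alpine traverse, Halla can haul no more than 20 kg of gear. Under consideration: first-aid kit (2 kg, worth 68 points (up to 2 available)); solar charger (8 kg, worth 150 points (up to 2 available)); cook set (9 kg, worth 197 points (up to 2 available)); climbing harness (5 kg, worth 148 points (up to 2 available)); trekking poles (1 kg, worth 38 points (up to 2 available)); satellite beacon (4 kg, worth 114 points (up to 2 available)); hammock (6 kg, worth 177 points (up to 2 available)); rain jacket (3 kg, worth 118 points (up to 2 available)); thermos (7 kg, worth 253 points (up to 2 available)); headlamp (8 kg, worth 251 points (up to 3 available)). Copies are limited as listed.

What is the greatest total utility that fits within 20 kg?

Taking the top-ratio items first gives 2×first-aid kit + 2×trekking poles + 2×rain jacket + thermos for 701 (19 kg).
The 6 kg tied up in 2×first-aid kit and 2×trekking poles is better spent on thermos — total rises to 742 (20 kg).

742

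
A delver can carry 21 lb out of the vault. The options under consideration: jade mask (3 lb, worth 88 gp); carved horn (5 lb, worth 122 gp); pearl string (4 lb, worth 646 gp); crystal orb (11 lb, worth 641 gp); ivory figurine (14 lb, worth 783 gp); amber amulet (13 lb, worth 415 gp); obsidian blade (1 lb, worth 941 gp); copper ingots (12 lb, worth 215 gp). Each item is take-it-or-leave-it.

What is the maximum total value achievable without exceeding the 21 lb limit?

2370

The ratio heuristic lands on jade mask + pearl string + crystal orb + obsidian blade (2316) but leaves 2 lb idle.
Dropping jade mask and crystal orb frees 14 lb; slotting in ivory figurine (14 lb) lifts the total to 2370 at 19 lb.
Runner-up carved horn + pearl string + crystal orb + obsidian blade tops out at 2350.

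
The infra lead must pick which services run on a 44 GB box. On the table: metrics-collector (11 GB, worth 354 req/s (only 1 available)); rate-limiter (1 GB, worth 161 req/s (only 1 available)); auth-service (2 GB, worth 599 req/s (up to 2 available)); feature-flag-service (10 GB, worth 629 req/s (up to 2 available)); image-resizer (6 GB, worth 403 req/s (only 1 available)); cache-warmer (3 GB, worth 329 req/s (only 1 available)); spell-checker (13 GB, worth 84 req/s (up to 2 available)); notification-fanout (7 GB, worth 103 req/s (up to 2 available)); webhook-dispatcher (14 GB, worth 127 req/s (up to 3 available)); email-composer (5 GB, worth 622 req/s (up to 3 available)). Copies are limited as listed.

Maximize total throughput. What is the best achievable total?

Taking the top-ratio services first gives rate-limiter + 2×auth-service + feature-flag-service + image-resizer + cache-warmer + 3×email-composer for 4586 (39 GB).
Replace image-resizer with feature-flag-service: the trade gains 226 net, giving 4812 at 43 GB.
Every other selection either busts 44 GB or exceeds an availability limit or fails to beat 4812.

4812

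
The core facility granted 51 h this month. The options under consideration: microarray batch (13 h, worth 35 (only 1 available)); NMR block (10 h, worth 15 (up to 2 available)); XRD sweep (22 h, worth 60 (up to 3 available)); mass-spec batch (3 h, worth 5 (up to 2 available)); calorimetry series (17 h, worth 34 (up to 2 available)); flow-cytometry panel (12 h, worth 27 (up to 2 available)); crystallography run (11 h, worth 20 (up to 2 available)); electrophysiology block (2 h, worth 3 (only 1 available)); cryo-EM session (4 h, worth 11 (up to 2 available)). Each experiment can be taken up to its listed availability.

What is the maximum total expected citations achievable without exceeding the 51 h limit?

A density-first pass picks microarray batch + XRD sweep + 2×mass-spec batch + electrophysiology block + 2×cryo-EM session — 130 at 51 h.
A better packing is 2×XRD sweep + mass-spec batch + cryo-EM session: 51 h, total 136.
Every other selection either busts 51 h or exceeds an availability limit or fails to beat 136.

136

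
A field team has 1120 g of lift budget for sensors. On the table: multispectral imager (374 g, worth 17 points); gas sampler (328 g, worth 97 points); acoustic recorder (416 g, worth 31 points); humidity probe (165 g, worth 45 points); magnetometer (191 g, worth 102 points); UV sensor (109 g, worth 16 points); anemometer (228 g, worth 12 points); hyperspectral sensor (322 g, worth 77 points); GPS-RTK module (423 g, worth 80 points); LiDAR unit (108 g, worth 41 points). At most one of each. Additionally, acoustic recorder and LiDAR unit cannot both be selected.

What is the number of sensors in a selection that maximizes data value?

5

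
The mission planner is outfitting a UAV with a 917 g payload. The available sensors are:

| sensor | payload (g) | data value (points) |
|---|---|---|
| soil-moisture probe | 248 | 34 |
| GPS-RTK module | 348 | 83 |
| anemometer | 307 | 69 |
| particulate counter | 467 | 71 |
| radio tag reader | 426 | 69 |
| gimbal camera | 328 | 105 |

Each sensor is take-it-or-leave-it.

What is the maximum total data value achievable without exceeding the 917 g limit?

Density check — gimbal camera 0.32, GPS-RTK module 0.24, anemometer 0.22 are the best per g.
The ratio heuristic lands on GPS-RTK module + gimbal camera (188) but leaves 241 g idle.
The 348 g tied up in GPS-RTK module is better spent on soil-moisture probe + anemometer — total rises to 208 (883 g).
That's the maximum — no swap from here does better than 208.

208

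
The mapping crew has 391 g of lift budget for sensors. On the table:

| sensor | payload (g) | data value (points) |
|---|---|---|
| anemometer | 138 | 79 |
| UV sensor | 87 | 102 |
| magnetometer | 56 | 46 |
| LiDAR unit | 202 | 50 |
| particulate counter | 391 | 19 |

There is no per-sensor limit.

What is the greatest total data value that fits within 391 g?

Density check — UV sensor 1.17, magnetometer 0.82, anemometer 0.57 are the best per g.
Taking 4×UV sensor: 348 g used, 408 in data value.

408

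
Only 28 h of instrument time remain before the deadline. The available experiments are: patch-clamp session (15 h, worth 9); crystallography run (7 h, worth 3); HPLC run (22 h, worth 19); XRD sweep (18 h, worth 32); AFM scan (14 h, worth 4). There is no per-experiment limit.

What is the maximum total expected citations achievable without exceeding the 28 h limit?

35

Crystallography run + XRD sweep uses 25 of the 28 h and totals 35.
The spare 3 h is too small for any remaining experiment, and no exchange beats 35.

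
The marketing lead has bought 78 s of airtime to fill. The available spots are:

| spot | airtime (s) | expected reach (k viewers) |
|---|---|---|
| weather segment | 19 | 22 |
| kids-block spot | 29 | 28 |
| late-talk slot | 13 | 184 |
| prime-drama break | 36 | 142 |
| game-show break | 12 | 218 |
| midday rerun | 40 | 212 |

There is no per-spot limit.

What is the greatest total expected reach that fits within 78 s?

1308

The ratio ordering already packs tightly: 6×game-show break, 72 s, 1308.
That's the maximum — no swap from here does better than 1308.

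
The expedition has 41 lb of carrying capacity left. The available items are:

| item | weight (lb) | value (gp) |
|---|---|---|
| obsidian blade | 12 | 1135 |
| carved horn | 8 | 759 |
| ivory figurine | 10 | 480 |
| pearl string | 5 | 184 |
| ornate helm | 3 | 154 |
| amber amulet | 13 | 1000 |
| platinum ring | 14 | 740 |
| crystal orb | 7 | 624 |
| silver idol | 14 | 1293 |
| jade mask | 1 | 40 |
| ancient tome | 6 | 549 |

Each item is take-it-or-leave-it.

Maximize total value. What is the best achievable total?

3811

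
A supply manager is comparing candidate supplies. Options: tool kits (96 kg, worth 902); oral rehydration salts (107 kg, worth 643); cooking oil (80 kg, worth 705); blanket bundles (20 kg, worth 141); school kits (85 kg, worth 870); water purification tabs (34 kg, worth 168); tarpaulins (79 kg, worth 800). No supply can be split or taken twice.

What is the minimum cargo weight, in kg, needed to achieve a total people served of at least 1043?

Minimise kg subject to total people served ≥ 1043.
tool kits + blanket bundles: 1043 people served at 116 kg.
Any bundle with less than 116 kg falls short of 1043.

116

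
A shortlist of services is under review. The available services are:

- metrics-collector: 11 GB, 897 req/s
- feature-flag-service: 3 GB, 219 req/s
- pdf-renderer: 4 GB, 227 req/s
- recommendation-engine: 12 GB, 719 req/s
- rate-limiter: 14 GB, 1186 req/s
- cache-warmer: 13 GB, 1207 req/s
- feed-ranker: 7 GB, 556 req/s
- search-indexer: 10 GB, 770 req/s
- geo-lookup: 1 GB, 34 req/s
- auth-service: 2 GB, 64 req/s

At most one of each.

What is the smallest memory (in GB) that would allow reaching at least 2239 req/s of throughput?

27

Minimise GB subject to total throughput ≥ 2239.
metrics-collector + feature-flag-service + cache-warmer: 2323 throughput at 27 GB.
Below 27 GB the best achievable stays under 2239.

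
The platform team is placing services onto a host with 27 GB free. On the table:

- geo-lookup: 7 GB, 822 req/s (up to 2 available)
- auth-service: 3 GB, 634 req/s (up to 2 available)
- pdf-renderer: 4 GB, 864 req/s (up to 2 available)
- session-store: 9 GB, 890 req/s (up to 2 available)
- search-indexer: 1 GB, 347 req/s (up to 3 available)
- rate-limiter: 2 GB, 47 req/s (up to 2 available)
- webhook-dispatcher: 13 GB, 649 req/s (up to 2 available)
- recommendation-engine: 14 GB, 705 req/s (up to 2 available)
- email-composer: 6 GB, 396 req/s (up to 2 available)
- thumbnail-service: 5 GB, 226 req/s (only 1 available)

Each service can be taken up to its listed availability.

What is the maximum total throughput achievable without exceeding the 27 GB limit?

4927

A density-first pass picks geo-lookup + 2×auth-service + 2×pdf-renderer + 3×search-indexer + rate-limiter — 4906 at 26 GB.
The 9 GB tied up in geo-lookup and rate-limiter is better spent on session-store — total rises to 4927 (26 GB).
Every other selection either busts 27 GB or exceeds an availability limit or fails to beat 4927.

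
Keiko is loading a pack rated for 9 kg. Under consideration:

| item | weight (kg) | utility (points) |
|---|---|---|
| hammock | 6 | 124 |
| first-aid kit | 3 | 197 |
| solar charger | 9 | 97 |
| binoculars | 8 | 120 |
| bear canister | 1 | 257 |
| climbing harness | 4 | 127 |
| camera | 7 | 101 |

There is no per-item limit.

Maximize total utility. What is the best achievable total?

9×bear canister uses 9 of the 9 kg and totals 2313.

2313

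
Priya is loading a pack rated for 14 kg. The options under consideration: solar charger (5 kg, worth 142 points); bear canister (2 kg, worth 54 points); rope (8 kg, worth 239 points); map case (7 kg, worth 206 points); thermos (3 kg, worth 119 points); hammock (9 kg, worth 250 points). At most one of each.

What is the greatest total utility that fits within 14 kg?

A density-first pass picks bear canister + rope + thermos — 412 at 13 kg.
Dropping rope frees 8 kg; slotting in hammock (9 kg) lifts the total to 423 at 14 kg.
Every other selection either busts 14 kg or fails to beat 423.

423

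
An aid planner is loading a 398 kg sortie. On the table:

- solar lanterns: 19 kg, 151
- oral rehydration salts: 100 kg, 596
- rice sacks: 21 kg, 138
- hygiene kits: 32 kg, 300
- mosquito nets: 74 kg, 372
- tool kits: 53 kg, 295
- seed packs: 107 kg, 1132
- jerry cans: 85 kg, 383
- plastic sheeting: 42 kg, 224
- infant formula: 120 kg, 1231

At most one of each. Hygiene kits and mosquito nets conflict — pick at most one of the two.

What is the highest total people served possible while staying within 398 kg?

3471

Best packing: solar lanterns + rice sacks + hygiene kits + tool kits + seed packs + plastic sheeting + infant formula — 394 kg, 3471 total.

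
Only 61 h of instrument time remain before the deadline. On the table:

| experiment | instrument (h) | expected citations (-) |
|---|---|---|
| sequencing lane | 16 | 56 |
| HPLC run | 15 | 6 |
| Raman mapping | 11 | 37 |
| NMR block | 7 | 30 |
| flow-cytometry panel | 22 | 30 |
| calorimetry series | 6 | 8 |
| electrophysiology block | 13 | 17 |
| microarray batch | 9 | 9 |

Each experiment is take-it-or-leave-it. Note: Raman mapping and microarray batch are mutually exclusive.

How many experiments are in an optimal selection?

The maximum expected citations within 61 h is 153.
One optimal bundle: sequencing lane + Raman mapping + NMR block + flow-cytometry panel (56 h).
Every optimal selection uses 4 experiments.

4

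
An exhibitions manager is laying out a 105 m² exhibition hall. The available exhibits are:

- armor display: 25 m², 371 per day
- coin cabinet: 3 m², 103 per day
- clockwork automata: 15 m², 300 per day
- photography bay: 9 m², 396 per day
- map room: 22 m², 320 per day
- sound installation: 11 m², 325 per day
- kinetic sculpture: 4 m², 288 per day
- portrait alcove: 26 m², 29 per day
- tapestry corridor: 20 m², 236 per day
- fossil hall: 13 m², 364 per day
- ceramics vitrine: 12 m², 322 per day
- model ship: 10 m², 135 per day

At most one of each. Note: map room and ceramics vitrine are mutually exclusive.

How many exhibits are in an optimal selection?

The maximum expected visitors within 105 m² is 2604.
For example armor display + coin cabinet + clockwork automata + photography bay + sound installation + kinetic sculpture + fossil hall + ceramics vitrine + model ship achieves it, using 102 m².
Any selection reaching 2604 contains exactly 9 exhibits.

9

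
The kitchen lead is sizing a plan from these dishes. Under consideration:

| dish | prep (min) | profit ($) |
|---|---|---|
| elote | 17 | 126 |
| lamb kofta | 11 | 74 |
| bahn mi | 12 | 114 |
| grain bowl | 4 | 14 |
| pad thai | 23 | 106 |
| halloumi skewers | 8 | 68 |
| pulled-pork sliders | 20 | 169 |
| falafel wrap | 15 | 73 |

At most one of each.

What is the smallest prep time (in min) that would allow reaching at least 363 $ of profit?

44

Minimise min subject to total profit ≥ 363.
bahn mi + grain bowl + halloumi skewers + pulled-pork sliders: 365 profit at 44 min.
Any bundle with less than 44 min falls short of 363.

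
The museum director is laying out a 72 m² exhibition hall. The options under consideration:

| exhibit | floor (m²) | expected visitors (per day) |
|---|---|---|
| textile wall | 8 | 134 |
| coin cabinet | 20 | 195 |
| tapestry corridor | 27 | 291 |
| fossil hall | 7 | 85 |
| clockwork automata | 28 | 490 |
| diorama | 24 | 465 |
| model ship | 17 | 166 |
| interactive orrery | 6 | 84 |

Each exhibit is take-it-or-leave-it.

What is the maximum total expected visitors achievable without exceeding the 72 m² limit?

A density-first pass picks textile wall + clockwork automata + diorama + interactive orrery — 1173 at 66 m².
Replace interactive orrery with fossil hall: the trade gains 1 net, giving 1174 at 67 m².

1174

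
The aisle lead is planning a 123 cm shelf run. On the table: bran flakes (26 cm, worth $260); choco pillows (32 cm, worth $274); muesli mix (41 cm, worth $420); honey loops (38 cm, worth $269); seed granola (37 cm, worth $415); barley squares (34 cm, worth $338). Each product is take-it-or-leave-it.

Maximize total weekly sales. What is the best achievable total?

1173

Filling by ratio: bran flakes + muesli mix + seed granola for 1095, with 19 cm left unused.
Replace bran flakes with barley squares: the trade gains 78 net, giving 1173 at 112 cm.
An exhaustive check of the 64 subsets confirms 1173.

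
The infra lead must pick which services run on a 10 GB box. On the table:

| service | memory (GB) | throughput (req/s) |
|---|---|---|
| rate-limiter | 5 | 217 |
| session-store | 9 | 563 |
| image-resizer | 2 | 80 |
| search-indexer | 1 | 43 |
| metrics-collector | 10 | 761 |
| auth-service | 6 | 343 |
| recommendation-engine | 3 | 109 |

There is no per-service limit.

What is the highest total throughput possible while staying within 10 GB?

Best packing: metrics-collector — 10 GB, 761 total.

761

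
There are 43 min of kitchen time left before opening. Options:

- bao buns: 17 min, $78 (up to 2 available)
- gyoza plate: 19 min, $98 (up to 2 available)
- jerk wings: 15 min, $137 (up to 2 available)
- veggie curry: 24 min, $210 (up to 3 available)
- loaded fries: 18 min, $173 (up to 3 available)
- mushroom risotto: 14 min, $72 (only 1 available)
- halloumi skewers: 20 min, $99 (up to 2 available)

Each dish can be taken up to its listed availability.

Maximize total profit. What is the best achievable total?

383

Filling by ratio: 2×loaded fries for 346, with 7 min left unused.
The 18 min tied up in loaded fries is better spent on veggie curry — total rises to 383 (42 min).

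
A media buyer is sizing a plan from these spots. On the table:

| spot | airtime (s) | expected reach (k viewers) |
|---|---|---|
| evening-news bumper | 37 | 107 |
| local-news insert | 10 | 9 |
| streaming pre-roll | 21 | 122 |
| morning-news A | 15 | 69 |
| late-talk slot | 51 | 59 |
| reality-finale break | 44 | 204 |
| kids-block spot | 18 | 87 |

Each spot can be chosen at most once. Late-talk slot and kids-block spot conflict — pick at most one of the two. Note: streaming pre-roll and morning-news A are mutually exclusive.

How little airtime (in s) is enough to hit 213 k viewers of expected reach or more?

Need the lightest bundle worth ≥ 213.
local-news insert + streaming pre-roll + kids-block spot: 218 expected reach at 49 s.
Below 49 s the best achievable stays under 213.

49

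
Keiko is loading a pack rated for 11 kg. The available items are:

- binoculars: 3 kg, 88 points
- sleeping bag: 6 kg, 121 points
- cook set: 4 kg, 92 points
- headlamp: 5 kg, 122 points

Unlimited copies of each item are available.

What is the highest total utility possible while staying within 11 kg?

Greedy by ratio would take 3×binoculars: 9 kg used, total 264.
Replace binoculars with headlamp: the trade gains 34 net, giving 298 at 11 kg.

298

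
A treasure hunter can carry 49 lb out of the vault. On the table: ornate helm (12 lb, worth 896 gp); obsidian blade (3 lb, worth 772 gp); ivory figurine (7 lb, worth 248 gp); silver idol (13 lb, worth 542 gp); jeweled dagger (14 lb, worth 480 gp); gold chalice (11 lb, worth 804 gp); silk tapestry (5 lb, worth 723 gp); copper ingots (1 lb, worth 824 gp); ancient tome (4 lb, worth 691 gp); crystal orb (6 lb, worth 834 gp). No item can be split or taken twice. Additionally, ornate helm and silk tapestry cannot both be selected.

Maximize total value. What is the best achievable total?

5190

Taking obsidian blade + silver idol + gold chalice + silk tapestry + copper ingots + ancient tome + crystal orb: 43 lb used, 5190 in value.
Next best is obsidian blade + jeweled dagger + gold chalice + silk tapestry + copper ingots + ancient tome + crystal orb at 5128 (44 lb) — short by 62.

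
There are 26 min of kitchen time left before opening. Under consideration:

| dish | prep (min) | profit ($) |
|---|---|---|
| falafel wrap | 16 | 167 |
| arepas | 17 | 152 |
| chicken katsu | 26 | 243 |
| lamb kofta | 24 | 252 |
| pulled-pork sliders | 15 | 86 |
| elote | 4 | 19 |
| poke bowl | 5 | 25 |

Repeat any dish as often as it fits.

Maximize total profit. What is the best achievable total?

Density check — lamb kofta 10.50, falafel wrap 10.44, chicken katsu 9.35, arepas 8.94 are the best per min.
The ratio ordering already packs tightly: lamb kofta, 24 min, 252.

252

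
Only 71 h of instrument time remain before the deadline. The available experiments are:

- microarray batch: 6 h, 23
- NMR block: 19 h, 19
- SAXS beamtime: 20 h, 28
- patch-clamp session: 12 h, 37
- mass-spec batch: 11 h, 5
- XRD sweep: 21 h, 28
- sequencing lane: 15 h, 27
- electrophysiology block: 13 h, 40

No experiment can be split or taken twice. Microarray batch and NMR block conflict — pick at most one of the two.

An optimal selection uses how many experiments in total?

5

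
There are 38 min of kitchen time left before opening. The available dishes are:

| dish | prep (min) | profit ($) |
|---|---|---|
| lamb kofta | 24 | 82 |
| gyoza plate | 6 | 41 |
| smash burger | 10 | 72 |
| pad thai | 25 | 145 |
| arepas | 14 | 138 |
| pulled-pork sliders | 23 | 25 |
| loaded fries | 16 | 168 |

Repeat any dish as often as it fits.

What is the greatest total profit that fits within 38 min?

377

Density check — loaded fries 10.50, arepas 9.86, smash burger 7.20, gyoza plate 6.83 are the best per min.
Gyoza plate + 2×loaded fries uses 38 of the 38 min and totals 377.
No other feasible combination exceeds 377.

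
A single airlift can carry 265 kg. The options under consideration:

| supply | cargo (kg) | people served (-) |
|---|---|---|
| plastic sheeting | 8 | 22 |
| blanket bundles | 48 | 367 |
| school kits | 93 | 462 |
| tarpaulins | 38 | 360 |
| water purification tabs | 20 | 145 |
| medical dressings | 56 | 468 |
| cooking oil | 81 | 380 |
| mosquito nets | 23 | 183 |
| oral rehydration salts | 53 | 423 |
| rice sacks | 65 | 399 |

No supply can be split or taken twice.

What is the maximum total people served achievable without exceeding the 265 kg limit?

The ratio heuristic lands on plastic sheeting + blanket bundles + tarpaulins + water purification tabs + medical dressings + mosquito nets + oral rehydration salts (1968) but leaves 19 kg idle.
Replace plastic sheeting and water purification tabs and mosquito nets with rice sacks: the trade gains 49 net, giving 2017 at 260 kg.

2017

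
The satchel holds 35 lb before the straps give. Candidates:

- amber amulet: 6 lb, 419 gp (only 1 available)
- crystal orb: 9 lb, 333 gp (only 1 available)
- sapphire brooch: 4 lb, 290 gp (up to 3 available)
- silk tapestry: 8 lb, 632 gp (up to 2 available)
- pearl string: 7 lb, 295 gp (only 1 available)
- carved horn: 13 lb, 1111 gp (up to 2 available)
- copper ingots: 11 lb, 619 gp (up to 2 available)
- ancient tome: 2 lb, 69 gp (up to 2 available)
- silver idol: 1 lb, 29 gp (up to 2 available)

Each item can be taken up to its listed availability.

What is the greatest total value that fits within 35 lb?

Best packing: silk tapestry + 2×carved horn + silver idol — 35 lb, 2883 total.

2883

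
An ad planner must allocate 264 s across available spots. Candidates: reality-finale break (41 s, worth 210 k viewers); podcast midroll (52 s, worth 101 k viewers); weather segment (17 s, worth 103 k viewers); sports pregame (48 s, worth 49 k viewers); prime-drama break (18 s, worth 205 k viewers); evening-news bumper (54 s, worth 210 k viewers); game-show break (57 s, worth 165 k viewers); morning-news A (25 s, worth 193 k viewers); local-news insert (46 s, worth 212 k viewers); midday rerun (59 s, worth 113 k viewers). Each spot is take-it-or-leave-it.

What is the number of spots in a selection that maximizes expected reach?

7

Optimal total is 1298.
One optimal bundle: reality-finale break + weather segment + prime-drama break + evening-news bumper + game-show break + morning-news A + local-news insert (258 s).
Any selection reaching 1298 contains exactly 7 spots.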